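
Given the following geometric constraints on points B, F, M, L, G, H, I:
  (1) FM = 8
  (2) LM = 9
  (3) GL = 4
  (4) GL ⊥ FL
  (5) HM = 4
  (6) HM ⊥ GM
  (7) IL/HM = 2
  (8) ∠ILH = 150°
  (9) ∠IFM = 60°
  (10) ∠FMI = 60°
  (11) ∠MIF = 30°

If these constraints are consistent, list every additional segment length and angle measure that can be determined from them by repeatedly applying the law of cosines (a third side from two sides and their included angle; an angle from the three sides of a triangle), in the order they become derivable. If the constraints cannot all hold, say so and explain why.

These constraints are not satisfiable: (9), (10) and (11) are the three interior angles of triangle IFM, which must sum to 180°, but 60° + 60° + 30° = 150°. No planar figure meets all of them, so nothing further can be derived.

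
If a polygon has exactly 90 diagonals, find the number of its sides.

Using d = n(n - 3)/2, we solve 90 = n(n - 3)/2.
So n(n - 3) = 180.
Testing n = 15: 15 * 12 = 180 = 180. Correct.
The polygon has 15 sides.

15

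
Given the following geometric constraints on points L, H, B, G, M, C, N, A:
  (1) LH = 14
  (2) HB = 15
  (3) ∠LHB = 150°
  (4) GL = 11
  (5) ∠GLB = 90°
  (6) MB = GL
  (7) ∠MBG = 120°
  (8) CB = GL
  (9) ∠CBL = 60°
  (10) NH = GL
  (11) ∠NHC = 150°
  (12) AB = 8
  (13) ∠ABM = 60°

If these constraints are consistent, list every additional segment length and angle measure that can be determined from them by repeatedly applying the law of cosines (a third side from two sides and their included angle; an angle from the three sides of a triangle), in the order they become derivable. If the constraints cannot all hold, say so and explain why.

The constraints are consistent. Derivable facts, in order:
After 1 step:
- LB ≈ 28.01
- MA = √97
After 2 steps:
- BG ≈ 30.1
- LC ≈ 24.45
- ∠AMB = 44.7°
- ∠BAM = 75.3°
- ∠BLH = 15.53°
- ∠HBL = 14.47°
After 3 steps:
- GM ≈ 36.85
- ∠BCL = 97.06°
- ∠BGL = 68.56°
- ∠BLC = 22.94°
- ∠GBL = 21.44°
After 4 steps:
- ∠BGM = 14.98°
- ∠BMG = 45.02°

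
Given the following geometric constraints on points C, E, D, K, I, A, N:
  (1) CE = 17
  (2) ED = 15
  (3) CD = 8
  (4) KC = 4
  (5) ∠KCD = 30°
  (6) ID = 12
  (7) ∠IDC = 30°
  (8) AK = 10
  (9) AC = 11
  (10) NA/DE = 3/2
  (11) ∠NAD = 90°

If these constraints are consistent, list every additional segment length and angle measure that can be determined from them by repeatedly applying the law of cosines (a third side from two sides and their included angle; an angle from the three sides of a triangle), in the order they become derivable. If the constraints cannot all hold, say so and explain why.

The constraints are consistent. Derivable facts, in order:
After 1 step:
- CI ≈ 6.46
- DK ≈ 4.96
- ∠ACK = 65.14°
- ∠AKC = 93.58°
- ∠CAK = 21.28°
- ∠CDE = 90°
- ∠CED = 28.07°
- ∠DCE = 61.93°
After 2 steps:
- ∠CDK = 23.79°
- ∠CID = 38.26°
- ∠CKD = 126.21°
- ∠DCI = 111.74°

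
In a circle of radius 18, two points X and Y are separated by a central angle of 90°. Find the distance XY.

Chord = 2(18) sin(45°) = 18*sqrt(2)

18*sqrt(2)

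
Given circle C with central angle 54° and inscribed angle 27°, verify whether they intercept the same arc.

By the inscribed angle theorem, if both angles subtend the same arc, the inscribed angle must be half the central angle.
Half of 54° = 27°, which equals the given inscribed angle of 27°.
Therefore, yes, they correspond to the same arc.

Yes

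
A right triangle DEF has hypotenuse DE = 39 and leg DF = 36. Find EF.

Rearranging the Pythagorean theorem to solve for the unknown leg:
leg^2 = hypotenuse^2 - known_leg^2 = 1521 - 1296 = 225
leg = sqrt(225) = 15.

15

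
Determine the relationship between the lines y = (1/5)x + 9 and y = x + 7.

Slope of line 1: m1 = 1/5
Slope of line 2: m2 = 1
m1 != m2 (1/5 != 1), so not parallel.
m1 * m2 = (1/5) * (1) = 1/5 != -1, so not perpendicular.
The lines are neither parallel nor perpendicular.

Neither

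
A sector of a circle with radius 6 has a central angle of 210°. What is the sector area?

The full circle has area πr² = π(6)² = 36*pi.
The sector covers 210° out of 360°, a fraction of 7/12.
Sector area = 36*pi × 7/12 = 21*pi.

21*pi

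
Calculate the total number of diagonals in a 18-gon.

Each of the 18 vertices connects to 15 non-adjacent vertices via diagonals.
Total connections = 18 × 15 = 270, but each diagonal is counted twice.
Number of diagonals = 270 / 2 = 135.

135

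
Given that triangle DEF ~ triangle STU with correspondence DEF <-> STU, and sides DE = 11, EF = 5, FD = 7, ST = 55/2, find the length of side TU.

k = 55/2/11 = 5/2. TU = 5/2 * 5 = 25/2.

25/2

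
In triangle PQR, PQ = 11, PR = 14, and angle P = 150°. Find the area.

When two sides and the included angle are known, the area formula is (1/2)ab sin(C).
The height from one side to the opposite vertex is 14 sin(150°) = 7.
Area = (1/2) * 11 * 7 = 77/2.

77/2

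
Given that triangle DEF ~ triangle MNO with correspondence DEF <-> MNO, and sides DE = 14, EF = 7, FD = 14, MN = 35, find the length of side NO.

k = 35/14 = 5/2. NO = 5/2 * 7 = 35/2.

35/2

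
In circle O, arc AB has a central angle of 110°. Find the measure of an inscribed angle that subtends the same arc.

An inscribed angle intercepts an arc from a point on the circle, while the central angle intercepts the same arc from the center.
The inscribed angle is always half the central angle: 110° / 2 = 55°.

55°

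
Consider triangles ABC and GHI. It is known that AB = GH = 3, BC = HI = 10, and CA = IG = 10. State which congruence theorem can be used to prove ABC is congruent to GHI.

The given information provides:
AB = GH = 3, BC = HI = 10, and CA = IG = 10
This matches the SSS congruence theorem.
All three pairs of corresponding sides are equal (Side-Side-Side).

SSS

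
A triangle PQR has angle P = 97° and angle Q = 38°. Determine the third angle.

angle R = 180 - 97 - 38 = 45 degrees.

45 degrees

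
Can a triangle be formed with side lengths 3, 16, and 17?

Yes.
The triangle inequality requires that the sum of any two sides exceeds the third.
Here 3 + 16 = 19 > 17, so the condition is met.

Yes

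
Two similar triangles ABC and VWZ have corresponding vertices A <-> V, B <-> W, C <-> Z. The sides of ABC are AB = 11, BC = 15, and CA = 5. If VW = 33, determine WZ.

Since the triangles are similar, the ratio of corresponding sides is constant.
Scale factor k = VW / AB = 33 / 11 = 3
WZ = k * BC = 3 * 15 = 45

45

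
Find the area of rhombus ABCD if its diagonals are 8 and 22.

Area = (8 * 22) / 2 = 176 / 2 = 88

88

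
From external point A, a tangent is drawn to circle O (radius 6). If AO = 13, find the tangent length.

Let T be the point of tangency. Then OT ⊥ AT (radius ⊥ tangent).
In right triangle OTA: OA² = OT² + AT²
13² = 6² + AT²
AT² = 133, AT = sqrt(133)

sqrt(133)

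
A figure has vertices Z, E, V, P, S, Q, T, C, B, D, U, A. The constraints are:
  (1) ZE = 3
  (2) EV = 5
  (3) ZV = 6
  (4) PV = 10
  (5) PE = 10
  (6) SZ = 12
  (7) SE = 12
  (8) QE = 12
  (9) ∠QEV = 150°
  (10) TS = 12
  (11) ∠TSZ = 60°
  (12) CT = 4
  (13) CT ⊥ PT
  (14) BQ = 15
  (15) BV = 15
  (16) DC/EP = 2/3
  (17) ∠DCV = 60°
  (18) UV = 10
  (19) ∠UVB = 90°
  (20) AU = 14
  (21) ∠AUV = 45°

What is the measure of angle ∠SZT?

Step 1: By the law of cosines on triangle ZST: ZT² = 12² + 12² − 2·12·12·cos(60°) = 144, so ZT = 12.
Step 2: By the inverse law of cosines on triangle SZT: cos(∠SZT) = (12² + 12² − 12²) / (2·12·12) = 144/288 = 0.5, so ∠SZT = 60°.

Therefore, the measure of angle ∠SZT = 60°.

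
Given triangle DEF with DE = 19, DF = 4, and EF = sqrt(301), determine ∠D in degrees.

When all three sides of a triangle are known, the law of cosines can be rearranged to find any angle.
cos(C) = (a² + b² - c²) / (2ab) gives cos(D) = 1/2.
Taking the inverse cosine: D = 60°.

60°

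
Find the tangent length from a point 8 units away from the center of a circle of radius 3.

tangent = √(d² - r²) = √(8² - 3²) = √(64 - 9) = √55 = sqrt(55)

sqrt(55)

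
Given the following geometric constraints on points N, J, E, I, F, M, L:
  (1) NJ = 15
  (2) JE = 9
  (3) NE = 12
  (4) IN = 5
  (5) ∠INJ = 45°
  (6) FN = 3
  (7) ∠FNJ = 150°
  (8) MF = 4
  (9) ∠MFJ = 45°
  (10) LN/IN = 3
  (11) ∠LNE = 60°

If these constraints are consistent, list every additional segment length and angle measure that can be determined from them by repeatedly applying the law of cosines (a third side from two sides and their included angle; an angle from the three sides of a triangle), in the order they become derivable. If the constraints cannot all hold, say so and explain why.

The constraints are consistent. Derivable facts, in order:
After 1 step:
- EL = 3·√21
- JF ≈ 17.66
- JI ≈ 12
- ∠EJN = 53.13°
- ∠ENJ = 36.87°
- ∠JEN = 90°
After 2 steps:
- JM ≈ 15.1
- ∠ELN = 49.11°
- ∠FJN = 4.87°
- ∠IJN = 17.14°
- ∠JFN = 25.13°
- ∠JIN = 117.86°
- ∠LEN = 70.89°
After 3 steps:
- ∠FJM = 10.8°
- ∠FMJ = 124.2°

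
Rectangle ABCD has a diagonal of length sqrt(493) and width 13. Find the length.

b = sqrt(d^2 - a^2) = sqrt(493 - 169) = sqrt(324) = 18

18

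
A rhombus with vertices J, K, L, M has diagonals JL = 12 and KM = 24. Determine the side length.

The diagonals of a rhombus bisect each other at right angles.
Half-diagonals: 12/2 = 6 and 24/2 = 12
side = sqrt(6^2 + 12^2)
side = sqrt(36 + 144)
side = sqrt(180) = 6*sqrt(5)

6*sqrt(5)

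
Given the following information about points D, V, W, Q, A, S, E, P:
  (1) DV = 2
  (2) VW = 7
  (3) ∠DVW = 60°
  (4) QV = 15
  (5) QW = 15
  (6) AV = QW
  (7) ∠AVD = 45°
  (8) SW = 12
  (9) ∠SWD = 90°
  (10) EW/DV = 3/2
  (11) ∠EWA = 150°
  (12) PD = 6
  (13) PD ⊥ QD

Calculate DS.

Step 1: By the law of cosines on triangle DVW: DW² = 2² + 7² − 2·2·7·cos(60°) = 39, so DW = √39.
Step 2: By the law of cosines on triangle DWS: DS² = √39² + 12² − 2·√39·12·cos(90°) = 183, so DS = √183.

Therefore, the length of DS = √183.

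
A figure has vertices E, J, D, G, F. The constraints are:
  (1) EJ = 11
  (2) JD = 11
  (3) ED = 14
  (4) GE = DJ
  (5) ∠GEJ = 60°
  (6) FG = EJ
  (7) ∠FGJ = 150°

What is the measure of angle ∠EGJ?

From the given relations: GE = DJ = 11.
Step 1: By the law of cosines on triangle GEJ: GJ² = 11² + 11² − 2·11·11·cos(60°) = 121, so GJ = 11.
Step 2: By the inverse law of cosines on triangle EGJ: cos(∠EGJ) = (11² + 11² − 11²) / (2·11·11) = 121/242 = 0.5, so ∠EGJ = 60°.

Therefore, the measure of angle ∠EGJ = 60°.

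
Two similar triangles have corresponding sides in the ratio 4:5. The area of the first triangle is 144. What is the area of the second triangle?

Area ratio = (4/5)^2 = 16/25. Area of the second triangle = 144 * 25/16 = 225.

225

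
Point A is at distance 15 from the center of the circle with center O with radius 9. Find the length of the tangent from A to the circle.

tangent = √(d² - r²) = √(15² - 9²) = √(225 - 81) = √144 = 12

12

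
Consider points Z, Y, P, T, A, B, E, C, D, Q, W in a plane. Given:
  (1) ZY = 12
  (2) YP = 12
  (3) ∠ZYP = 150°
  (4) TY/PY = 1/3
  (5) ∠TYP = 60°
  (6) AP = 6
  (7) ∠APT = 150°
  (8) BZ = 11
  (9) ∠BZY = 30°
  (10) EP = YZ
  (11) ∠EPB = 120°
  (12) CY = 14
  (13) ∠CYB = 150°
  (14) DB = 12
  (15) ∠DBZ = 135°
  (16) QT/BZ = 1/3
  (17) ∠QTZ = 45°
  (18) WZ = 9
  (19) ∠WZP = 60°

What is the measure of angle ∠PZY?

Step 1: By the law of cosines on triangle ZYP: ZP² = 12² + 12² − 2·12·12·cos(150°) = 537.42, so ZP ≈ 23.18.
Step 2: By the inverse law of cosines on triangle PZY: cos(∠PZY) = (23.18² + 12² − 12²) / (2·23.18·12) = 537.42/556.37 = 0.9659, so ∠PZY = 15°.

Therefore, the measure of angle ∠PZY = 15°.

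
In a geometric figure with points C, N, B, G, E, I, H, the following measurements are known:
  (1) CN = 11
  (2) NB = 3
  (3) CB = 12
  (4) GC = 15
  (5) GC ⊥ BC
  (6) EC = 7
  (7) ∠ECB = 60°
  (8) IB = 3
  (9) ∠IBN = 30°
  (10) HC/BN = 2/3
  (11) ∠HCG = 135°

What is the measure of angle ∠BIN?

Step 1: By the law of cosines on triangle IBN: IN² = 3² + 3² − 2·3·3·cos(30°) = 2.41, so IN ≈ 1.55.
Step 2: By the inverse law of cosines on triangle BIN: cos(∠BIN) = (3² + 1.55² − 3²) / (2·3·1.55) = 2.41/9.32 = 0.2588, so ∠BIN = 75°.

Therefore, the measure of angle ∠BIN = 75°.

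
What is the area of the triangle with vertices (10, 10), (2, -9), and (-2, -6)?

The Shoelace formula computes the area from vertex coordinates by summing cross products.
For vertices (10,10), (2,-9), (-2,-6):
Signed sum = 10*-9 - 2*10 + 2*-6 - -2*-9 + -2*10 - 10*-6
= -110 + -30 + 40 = -100
Area = (1/2)|-100| = 50.

50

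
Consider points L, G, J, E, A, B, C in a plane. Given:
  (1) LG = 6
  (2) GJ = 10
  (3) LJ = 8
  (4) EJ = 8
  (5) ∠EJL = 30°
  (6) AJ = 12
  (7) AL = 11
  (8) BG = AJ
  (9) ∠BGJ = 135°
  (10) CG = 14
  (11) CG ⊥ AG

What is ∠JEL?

Step 1: By the law of cosines on triangle EJL: EL² = 8² + 8² − 2·8·8·cos(30°) = 17.15, so EL ≈ 4.14.
Step 2: By the inverse law of cosines on triangle JEL: cos(∠JEL) = (8² + 4.14² − 8²) / (2·8·4.14) = 17.15/66.26 = 0.2588, so ∠JEL = 75°.

Therefore, the measure of angle ∠JEL = 75°.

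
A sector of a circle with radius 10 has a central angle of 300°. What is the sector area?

The full circle has area πr² = π(10)² = 100*pi.
The sector covers 300° out of 360°, a fraction of 5/6.
Sector area = 100*pi × 5/6 = 250*pi/3.

250*pi/3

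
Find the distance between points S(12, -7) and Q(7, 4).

The horizontal distance is |7 - 12| = 5 and the vertical distance is |4 - -7| = 11.
By the Pythagorean theorem, d = sqrt(5^2 + 11^2) = sqrt(146).

sqrt(146)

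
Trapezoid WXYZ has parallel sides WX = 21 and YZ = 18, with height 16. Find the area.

A trapezoid's area equals the midsegment times the height.
The midsegment is (21 + 18) / 2 = 39/2.
Area = 39/2 * 16 = 312.

312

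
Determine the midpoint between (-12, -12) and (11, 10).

The midpoint is the average of the coordinates:
x: (-12 + 11)/2 = -1/2
y: (-12 + 10)/2 = -1
Midpoint = (-1/2, -1)

(-1/2, -1)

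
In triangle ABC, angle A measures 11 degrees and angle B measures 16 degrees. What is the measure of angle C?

Let angle C = x. Then 11 + 16 + x = 180.
x = 180 - 27 = 153 degrees.

153 degrees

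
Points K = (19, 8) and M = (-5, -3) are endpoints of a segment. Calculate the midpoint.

The midpoint is the average of the coordinates:
x: (19 + -5)/2 = 7
y: (8 + -3)/2 = 5/2
Midpoint = (7, 5/2)

(7, 5/2)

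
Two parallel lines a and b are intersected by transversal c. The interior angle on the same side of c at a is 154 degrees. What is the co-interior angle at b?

Co-interior angles sum to 180: 180 - 154 = 26 degrees.

26 degrees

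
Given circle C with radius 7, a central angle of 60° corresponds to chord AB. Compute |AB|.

Drop a perpendicular from the center to the chord, bisecting both the chord and the central angle.
Each half-chord = r sin(θ/2) = 7 sin(30°).
The full chord = 2 × 7 × sin(30°) = 7.

7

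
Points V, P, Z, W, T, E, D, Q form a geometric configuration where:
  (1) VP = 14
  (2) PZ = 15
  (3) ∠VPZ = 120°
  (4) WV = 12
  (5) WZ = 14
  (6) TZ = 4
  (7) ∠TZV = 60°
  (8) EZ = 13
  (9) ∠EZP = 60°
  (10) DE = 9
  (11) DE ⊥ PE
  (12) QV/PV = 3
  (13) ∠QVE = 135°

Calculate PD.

Step 1: By the law of cosines on triangle EZP: EP² = 13² + 15² − 2·13·15·cos(60°) = 199, so EP = √199.
Step 2: By the law of cosines on triangle PED: PD² = √199² + 9² − 2·√199·9·cos(90°) = 280, so PD = 2·√70.

Therefore, the length of PD = 2·√70.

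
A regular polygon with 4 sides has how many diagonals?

Each of the 4 vertices connects to 1 non-adjacent vertices via diagonals.
Total connections = 4 × 1 = 4, but each diagonal is counted twice.
Number of diagonals = 4 / 2 = 2.

2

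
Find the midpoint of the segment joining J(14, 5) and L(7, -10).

M = ((x₁ + x₂)/2, (y₁ + y₂)/2)
= ((14 + 7)/2, (5 + -10)/2)
= (21/2, -5/2) = (21/2, -5/2)

(21/2, -5/2)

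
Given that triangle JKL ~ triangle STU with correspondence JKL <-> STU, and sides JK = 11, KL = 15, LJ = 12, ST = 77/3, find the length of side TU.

Since the triangles are similar, the ratio of corresponding sides is constant.
Scale factor k = ST / JK = 77/3 / 11 = 7/3
TU = k * KL = 7/3 * 15 = 35

35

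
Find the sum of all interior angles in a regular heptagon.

The sum of interior angles of an n-sided polygon is (n - 2) * 180.
For n = 7: (7 - 2) * 180 = 5 * 180 = 900 degrees.

900 degrees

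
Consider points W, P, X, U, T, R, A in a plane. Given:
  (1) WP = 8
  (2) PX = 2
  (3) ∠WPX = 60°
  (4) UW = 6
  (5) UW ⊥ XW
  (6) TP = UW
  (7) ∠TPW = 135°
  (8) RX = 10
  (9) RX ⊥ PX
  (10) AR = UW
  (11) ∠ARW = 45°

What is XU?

Step 1: By the law of cosines on triangle XPW: XW² = 2² + 8² − 2·2·8·cos(60°) = 52, so XW = 2·√13.
Step 2: By the law of cosines on triangle XWU: XU² = (2·√13)² + 6² − 2·2·√13·6·cos(90°) = 88, so XU = 2·√22.

Therefore, the length of XU = 2·√22.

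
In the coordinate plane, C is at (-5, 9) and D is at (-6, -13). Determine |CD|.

The horizontal distance is |-6 - -5| = 1 and the vertical distance is |-13 - 9| = 22.
By the Pythagorean theorem, d = sqrt(1^2 + 22^2) = sqrt(485).

sqrt(485)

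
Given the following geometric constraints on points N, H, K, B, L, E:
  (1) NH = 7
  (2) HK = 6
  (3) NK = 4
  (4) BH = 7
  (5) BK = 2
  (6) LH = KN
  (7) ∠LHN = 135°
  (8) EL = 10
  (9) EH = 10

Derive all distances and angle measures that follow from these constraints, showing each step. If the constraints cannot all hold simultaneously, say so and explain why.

The constraints are consistent.

From the given relations:
  LH = KN = 4

Step 1: From NH = 7, HL = 4, and ∠NHL = 135°, by the law of cosines:
  NL² = NH² + HL² - 2·NH·HL·cos(135°) = 49 + 16 + 39.6 = 104.6
  NL ≈ 10.23

Step 2: From NH = 7, NK = 4, HK = 6, by the inverse law of cosines:
  cos(∠HNK) = (NH² + NK² - HK²) / (2·NH·NK)
  ∠HNK = 58.81°

Step 3: From HB = 7, HK = 6, BK = 2, by the inverse law of cosines:
  cos(∠BHK) = (HB² + HK² - BK²) / (2·HB·HK)
  ∠BHK = 15.36°

Step 4: From HE = 10, HL = 4, EL = 10, by the inverse law of cosines:
  cos(∠EHL) = (HE² + HL² - EL²) / (2·HE·HL)
  ∠EHL = 78.46°

Step 5: From HK = 6, HN = 7, KN = 4, by the inverse law of cosines:
  cos(∠KHN) = (HK² + HN² - KN²) / (2·HK·HN)
  ∠KHN = 34.77°

Step 6: From KB = 2, KH = 6, BH = 7, by the inverse law of cosines:
  cos(∠BKH) = (KB² + KH² - BH²) / (2·KB·KH)
  ∠BKH = 112.02°

Step 7: From KH = 6, KN = 4, HN = 7, by the inverse law of cosines:
  cos(∠HKN) = (KH² + KN² - HN²) / (2·KH·KN)
  ∠HKN = 86.42°

Step 8: From BH = 7, BK = 2, HK = 6, by the inverse law of cosines:
  cos(∠HBK) = (BH² + BK² - HK²) / (2·BH·BK)
  ∠HBK = 52.62°

Step 9: From LE = 10, LH = 4, EH = 10, by the inverse law of cosines:
  cos(∠ELH) = (LE² + LH² - EH²) / (2·LE·LH)
  ∠ELH = 78.46°

Step 10: From EH = 10, EL = 10, HL = 4, by the inverse law of cosines:
  cos(∠HEL) = (EH² + EL² - HL²) / (2·EH·EL)
  ∠HEL = 23.07°

Step 11: From NH = 7, NL = 10.23, HL = 4, by the inverse law of cosines:
  cos(∠HNL) = (NH² + NL² - HL²) / (2·NH·NL)
  ∠HNL = 16.05°

Step 12: From LH = 4, LN = 10.23, HN = 7, by the inverse law of cosines:
  cos(∠HLN) = (LH² + LN² - HN²) / (2·LH·LN)
  ∠HLN = 28.95°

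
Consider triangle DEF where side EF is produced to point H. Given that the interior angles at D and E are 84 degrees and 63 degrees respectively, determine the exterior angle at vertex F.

By the exterior angle theorem, an exterior angle of a triangle equals the sum of the two remote interior angles.
Exterior angle = angle D + angle E
Exterior angle = 84 + 63 = 147 degrees

147 degrees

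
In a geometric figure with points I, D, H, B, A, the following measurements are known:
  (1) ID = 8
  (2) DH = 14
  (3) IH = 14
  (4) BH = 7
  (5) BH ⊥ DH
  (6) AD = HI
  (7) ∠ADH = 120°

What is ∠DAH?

From the given relations: AD = HI = 14.
Step 1: By the law of cosines on triangle ADH: AH² = 14² + 14² − 2·14·14·cos(120°) = 588, so AH = 14·√3.
Step 2: By the inverse law of cosines on triangle DAH: cos(∠DAH) = (14² + (14·√3)² − 14²) / (2·14·14·√3) = 588/678.96 = 0.866, so ∠DAH = 30°.

Therefore, the measure of angle ∠DAH = 30°.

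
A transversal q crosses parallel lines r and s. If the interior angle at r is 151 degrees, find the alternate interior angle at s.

Alternate interior angles lie on opposite sides of the transversal, between the parallel lines.
By the alternate interior angle theorem, they are equal: 151 degrees.

151 degrees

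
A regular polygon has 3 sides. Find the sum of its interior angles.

The sum of interior angles of an n-sided polygon is (n - 2) * 180.
For n = 3: (3 - 2) * 180 = 1 * 180 = 180 degrees.

180 degrees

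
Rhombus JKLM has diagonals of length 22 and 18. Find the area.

The diagonals of a rhombus divide it into four right triangles.
Each triangle has legs 22/ 2 = 11 and 18/2 = 9, so each has area (1/2)*11*9 = 99/2.
Four such triangles give total area = (d1 * d2) / 2 = 198.

198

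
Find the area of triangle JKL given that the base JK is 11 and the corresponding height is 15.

Area = (1/2)(11)(15) = 165/2

165/2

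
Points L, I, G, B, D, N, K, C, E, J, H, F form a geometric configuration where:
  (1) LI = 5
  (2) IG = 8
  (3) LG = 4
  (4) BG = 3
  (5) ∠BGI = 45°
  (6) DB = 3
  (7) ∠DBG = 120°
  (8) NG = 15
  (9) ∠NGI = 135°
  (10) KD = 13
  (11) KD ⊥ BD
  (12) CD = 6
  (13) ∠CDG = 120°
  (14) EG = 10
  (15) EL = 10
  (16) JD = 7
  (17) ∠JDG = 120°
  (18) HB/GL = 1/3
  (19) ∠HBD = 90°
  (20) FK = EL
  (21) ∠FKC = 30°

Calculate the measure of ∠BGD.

Step 1: By the law of cosines on triangle GBD: GD² = 3² + 3² − 2·3·3·cos(120°) = 27, so GD = 3·√3.
Step 2: By the inverse law of cosines on triangle BGD: cos(∠BGD) = (3² + (3·√3)² − 3²) / (2·3·3·√3) = 27/31.18 = 0.866, so ∠BGD = 30°.

Therefore, the measure of angle ∠BGD = 30°.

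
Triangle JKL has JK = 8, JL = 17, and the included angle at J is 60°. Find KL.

By the law of cosines: KL^2 = JK^2 + JL^2 - 2*JK*JL*cos(J)
KL^2 = 8^2 + 17^2 - 2*8*17*cos(60°)
KL^2 = 64 + 289 - 272*(1/2)
KL^2 = 217
KL = sqrt(217)

sqrt(217)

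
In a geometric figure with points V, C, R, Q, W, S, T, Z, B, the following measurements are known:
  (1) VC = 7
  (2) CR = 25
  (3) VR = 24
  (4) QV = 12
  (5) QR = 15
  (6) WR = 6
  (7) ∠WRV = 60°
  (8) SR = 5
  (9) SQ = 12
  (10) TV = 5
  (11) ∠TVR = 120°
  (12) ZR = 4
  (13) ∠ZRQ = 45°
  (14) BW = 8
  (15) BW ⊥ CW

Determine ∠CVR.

Step 1: By the inverse law of cosines on triangle CVR: cos(∠CVR) = (7² + 24² − 25²) / (2·7·24) = 0/336 = 0, so ∠CVR = 90°.

Therefore, the measure of angle ∠CVR = 90°.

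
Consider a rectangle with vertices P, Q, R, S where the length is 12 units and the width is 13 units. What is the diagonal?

d = sqrt(12^2 + 13^2) = sqrt(313)

sqrt(313)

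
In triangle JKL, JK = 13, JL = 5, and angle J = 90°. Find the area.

Area = (1/2)(13)(5) sin(90°) = (1/2)(13)(5)(1) = 65/2

65/2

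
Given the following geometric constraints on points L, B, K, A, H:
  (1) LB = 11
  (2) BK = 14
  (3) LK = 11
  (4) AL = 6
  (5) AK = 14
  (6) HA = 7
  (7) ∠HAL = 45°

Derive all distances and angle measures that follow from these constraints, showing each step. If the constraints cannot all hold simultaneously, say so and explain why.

The constraints are consistent.

Step 1: From LA = 6, AH = 7, and ∠LAH = 45°, by the law of cosines:
  LH² = LA² + AH² - 2·LA·AH·cos(45°) = 36 + 49 - 59.4 = 25.6
  LH ≈ 5.06

Step 2: From LA = 6, LK = 11, AK = 14, by the inverse law of cosines:
  cos(∠ALK) = (LA² + LK² - AK²) / (2·LA·LK)
  ∠ALK = 107.18°

Step 3: From LB = 11, LK = 11, BK = 14, by the inverse law of cosines:
  cos(∠BLK) = (LB² + LK² - BK²) / (2·LB·LK)
  ∠BLK = 79.04°

Step 4: From BK = 14, BL = 11, KL = 11, by the inverse law of cosines:
  cos(∠KBL) = (BK² + BL² - KL²) / (2·BK·BL)
  ∠KBL = 50.48°

Step 5: From KA = 14, KL = 11, AL = 6, by the inverse law of cosines:
  cos(∠AKL) = (KA² + KL² - AL²) / (2·KA·KL)
  ∠AKL = 24.17°

Step 6: From KB = 14, KL = 11, BL = 11, by the inverse law of cosines:
  cos(∠BKL) = (KB² + KL² - BL²) / (2·KB·KL)
  ∠BKL = 50.48°

Step 7: From AK = 14, AL = 6, KL = 11, by the inverse law of cosines:
  cos(∠KAL) = (AK² + AL² - KL²) / (2·AK·AL)
  ∠KAL = 48.65°

Step 8: From LA = 6, LH = 5.06, AH = 7, by the inverse law of cosines:
  cos(∠ALH) = (LA² + LH² - AH²) / (2·LA·LH)
  ∠ALH = 78.02°

Step 9: From HA = 7, HL = 5.06, AL = 6, by the inverse law of cosines:
  cos(∠AHL) = (HA² + HL² - AL²) / (2·HA·HL)
  ∠AHL = 56.98°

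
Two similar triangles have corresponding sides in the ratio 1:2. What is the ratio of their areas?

Area ratio = (side ratio)^2 = (1/2)^2 = 1:4.

1:4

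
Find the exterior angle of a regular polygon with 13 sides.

Each exterior angle of a regular n-gon is 360 / n.
For n = 13: 360 / 13 = 360/13 degrees.

360/13 degrees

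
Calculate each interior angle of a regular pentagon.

Each interior angle of a regular n-gon is (n - 2) * 180 / n.
For n = 5: (5 - 2) * 180 / 5 = 540/5 = 108 degrees.

108 degrees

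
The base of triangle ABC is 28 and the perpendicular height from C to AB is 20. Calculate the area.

A triangle's area is half the area of a rectangle with the same base and height.
Area = (1/2) * 28 * 20 = 280.

280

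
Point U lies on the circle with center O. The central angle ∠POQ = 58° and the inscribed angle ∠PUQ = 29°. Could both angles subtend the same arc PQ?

By the inscribed angle theorem, if both angles subtend the same arc, the inscribed angle must be half the central angle.
Half of 58° = 29°, which equals the given inscribed angle of 29°.
Therefore, yes, they correspond to the same arc.

Yes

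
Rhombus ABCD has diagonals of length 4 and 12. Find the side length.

In a rhombus, the diagonals bisect each other perpendicularly, creating four congruent right triangles.
Each triangle has legs 2 (half of 4) and 6 (half of 12).
The hypotenuse of each right triangle is a side of the rhombus:
side = sqrt(2^2 + 6^2) = sqrt(40) = 2*sqrt(10)

2*sqrt(10)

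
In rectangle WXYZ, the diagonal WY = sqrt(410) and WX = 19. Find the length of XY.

b = sqrt(d^2 - a^2) = sqrt(410 - 361) = sqrt(49) = 7

7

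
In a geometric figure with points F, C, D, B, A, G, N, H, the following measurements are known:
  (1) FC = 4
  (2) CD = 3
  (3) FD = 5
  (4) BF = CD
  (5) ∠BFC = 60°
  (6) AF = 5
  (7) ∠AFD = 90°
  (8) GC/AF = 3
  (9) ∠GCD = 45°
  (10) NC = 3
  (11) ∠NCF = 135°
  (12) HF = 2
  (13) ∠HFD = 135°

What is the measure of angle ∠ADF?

Step 1: By the law of cosines on triangle DFA: DA² = 5² + 5² − 2·5·5·cos(90°) = 50, so DA = 5·√2.
Step 2: By the inverse law of cosines on triangle ADF: cos(∠ADF) = ((5·√2)² + 5² − 5²) / (2·5·√2·5) = 50/70.71 = 0.7071, so ∠ADF = 45°.

Therefore, the measure of angle ∠ADF = 45°.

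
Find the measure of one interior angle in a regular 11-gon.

Each interior angle of a regular n-gon is (n - 2) * 180 / n.
For n = 11: (11 - 2) * 180 / 11 = 1620/11 = 1620/11 degrees.

1620/11 degrees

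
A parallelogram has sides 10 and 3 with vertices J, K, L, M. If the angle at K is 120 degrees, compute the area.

Area = a * b * sin(theta)
Area = 10 * 3 * sin(120 degrees)
Area = 30 * sqrt(3)/2
Area = 15*sqrt(3)

15*sqrt(3)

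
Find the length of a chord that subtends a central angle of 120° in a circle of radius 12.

Chord length = 2r sin(θ/2)
= 2 × 12 × sin(120°/2)
= 2 × 12 × sin(60°)
= 12*sqrt(3)

12*sqrt(3)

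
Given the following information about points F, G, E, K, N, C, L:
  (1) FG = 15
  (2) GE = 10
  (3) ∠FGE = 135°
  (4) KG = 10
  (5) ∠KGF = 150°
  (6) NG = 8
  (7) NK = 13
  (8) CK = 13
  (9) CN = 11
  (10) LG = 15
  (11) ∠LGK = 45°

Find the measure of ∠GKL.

Step 1: By the law of cosines on triangle KGL: KL² = 10² + 15² − 2·10·15·cos(45°) = 112.87, so KL ≈ 10.62.
Step 2: By the inverse law of cosines on triangle GKL: cos(∠GKL) = (10² + 10.62² − 15²) / (2·10·10.62) = -12.13/212.48 = -0.0571, so ∠GKL = 93.27°.

Therefore, the measure of angle ∠GKL = 93.27°.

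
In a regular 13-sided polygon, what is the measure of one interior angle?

Each interior angle of a regular n-gon is (n - 2) * 180 / n.
For n = 13: (13 - 2) * 180 / 13 = 1980/13 = 1980/13 degrees.

1980/13 degrees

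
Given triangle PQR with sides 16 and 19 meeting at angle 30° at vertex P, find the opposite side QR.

When two sides and the included angle are known, the law of cosines gives the third side.
c^2 = a^2 + b^2 - 2ab cos(C) generalizes the Pythagorean theorem to non-right triangles.
Here: QR^2 = 256 + 361 - 608*(sqrt(3)/2) = 617 - 304*sqrt(3)
QR = sqrt(617 - 304*sqrt(3))

sqrt(617 - 304*sqrt(3))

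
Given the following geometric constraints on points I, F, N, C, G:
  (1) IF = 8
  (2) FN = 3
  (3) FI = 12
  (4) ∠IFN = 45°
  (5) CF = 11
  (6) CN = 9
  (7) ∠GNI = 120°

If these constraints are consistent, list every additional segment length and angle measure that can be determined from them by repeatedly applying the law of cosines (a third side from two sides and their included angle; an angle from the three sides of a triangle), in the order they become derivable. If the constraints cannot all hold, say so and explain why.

These constraints are not satisfiable: (1) IF = 8 and (3) FI = 12 assign two different lengths to the same segment. No planar figure meets all of them, so nothing further can be derived.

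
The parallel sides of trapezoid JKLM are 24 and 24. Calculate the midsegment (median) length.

midsegment = (24 + 24) / 2 = 48 / 2 = 24

24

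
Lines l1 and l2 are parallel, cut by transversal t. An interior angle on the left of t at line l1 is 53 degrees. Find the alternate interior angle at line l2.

Alternate interior angles formed by parallel lines and a transversal are equal.
The given angle is 53 degrees.
The alternate interior angle = 53 degrees.

53 degrees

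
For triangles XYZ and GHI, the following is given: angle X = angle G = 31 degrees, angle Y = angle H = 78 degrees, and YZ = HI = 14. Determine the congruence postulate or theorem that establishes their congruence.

Consider the given information: angle X = angle G = 31 degrees, angle Y = angle H = 78 degrees, and YZ = HI = 14
This is not SSS or HL: SSS requires all three pairs of sides, but we don't have that. HL only applies to right triangles with matching hypotenuse and leg.
The correct criterion is AAS. Two pairs of corresponding angles and a non-included side are equal (Angle-Angle-Side).

AAS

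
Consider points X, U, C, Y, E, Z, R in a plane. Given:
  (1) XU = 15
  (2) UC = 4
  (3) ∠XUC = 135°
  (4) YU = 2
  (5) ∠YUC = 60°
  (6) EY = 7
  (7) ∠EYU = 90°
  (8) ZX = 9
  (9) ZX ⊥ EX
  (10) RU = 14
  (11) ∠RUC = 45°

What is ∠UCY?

Step 1: By the law of cosines on triangle CUY: CY² = 4² + 2² − 2·4·2·cos(60°) = 12, so CY = 2·√3.
Step 2: By the inverse law of cosines on triangle UCY: cos(∠UCY) = (4² + (2·√3)² − 2²) / (2·4·2·√3) = 24/27.71 = 0.866, so ∠UCY = 30°.

Therefore, the measure of angle ∠UCY = 30°.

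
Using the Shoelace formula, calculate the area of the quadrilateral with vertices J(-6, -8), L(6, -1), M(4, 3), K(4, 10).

The Shoelace formula works by pairing each vertex with the next (cycling back to the first).
For each pair, compute x_i*y_(i+1) - x_(i+1)*y_i:
  (-6*-1 - 6*-8) = 54
  (6*3 - 4*-1) = 22
  (4*10 - 4*3) = 28
  (4*-8 - -6*10) = 28
Taking half the absolute value of the total: Area = (1/2)(132) = 66.

66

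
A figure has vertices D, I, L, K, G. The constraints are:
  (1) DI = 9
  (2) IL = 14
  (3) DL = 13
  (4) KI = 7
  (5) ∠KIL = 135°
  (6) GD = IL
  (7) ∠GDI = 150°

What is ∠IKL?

Step 1: By the law of cosines on triangle KIL: KL² = 7² + 14² − 2·7·14·cos(135°) = 383.59, so KL ≈ 19.59.
Step 2: By the inverse law of cosines on triangle IKL: cos(∠IKL) = (7² + 19.59² − 14²) / (2·7·19.59) = 236.59/274.2 = 0.8629, so ∠IKL = 30.36°.

Therefore, the measure of angle ∠IKL = 30.36°.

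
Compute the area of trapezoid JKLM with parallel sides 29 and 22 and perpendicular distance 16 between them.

Area = (29 + 22) * 16 / 2 = 816 / 2 = 408

408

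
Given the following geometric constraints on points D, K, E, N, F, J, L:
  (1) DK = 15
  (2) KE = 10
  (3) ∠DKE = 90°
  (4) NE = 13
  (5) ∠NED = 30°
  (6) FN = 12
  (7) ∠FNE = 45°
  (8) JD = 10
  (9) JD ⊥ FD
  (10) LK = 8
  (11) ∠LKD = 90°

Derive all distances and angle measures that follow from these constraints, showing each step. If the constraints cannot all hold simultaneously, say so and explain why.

The constraints are consistent.

Step 1: From DK = 15, KE = 10, and ∠DKE = 90°, by the law of cosines:
  DE² = DK² + KE² - 2·DK·KE·cos(90°) = 225 + 100 - 0 = 325
  DE = 5·√13

Step 2: From DK = 15, KL = 8, and ∠DKL = 90°, by the law of cosines:
  DL² = DK² + KL² - 2·DK·KL·cos(90°) = 225 + 64 - 0 = 289
  DL = 17

Step 3: From EN = 13, NF = 12, and ∠ENF = 45°, by the law of cosines:
  EF² = EN² + NF² - 2·EN·NF·cos(45°) = 169 + 144 - 220.6 = 92.38
  EF ≈ 9.61

Step 4: From DE = 5·√13, EN = 13, and ∠DEN = 30°, by the law of cosines:
  DN² = DE² + EN² - 2·DE·EN·cos(30°) = 325 + 169 - 405.9 = 88.08
  DN ≈ 9.38

Step 5: From DE = 5·√13, DK = 15, EK = 10, by the inverse law of cosines:
  cos(∠EDK) = (DE² + DK² - EK²) / (2·DE·DK)
  ∠EDK = 33.69°

Step 6: From DK = 15, DL = 17, KL = 8, by the inverse law of cosines:
  cos(∠KDL) = (DK² + DL² - KL²) / (2·DK·DL)
  ∠KDL = 28.07°

Step 7: From ED = 5·√13, EK = 10, DK = 15, by the inverse law of cosines:
  cos(∠DEK) = (ED² + EK² - DK²) / (2·ED·EK)
  ∠DEK = 56.31°

Step 8: From EF = 9.61, EN = 13, FN = 12, by the inverse law of cosines:
  cos(∠FEN) = (EF² + EN² - FN²) / (2·EF·EN)
  ∠FEN = 61.98°

Step 9: From FE = 9.61, FN = 12, EN = 13, by the inverse law of cosines:
  cos(∠EFN) = (FE² + FN² - EN²) / (2·FE·FN)
  ∠EFN = 73.02°

Step 10: From LD = 17, LK = 8, DK = 15, by the inverse law of cosines:
  cos(∠DLK) = (LD² + LK² - DK²) / (2·LD·LK)
  ∠DLK = 61.93°

Step 11: From DE = 5·√13, DN = 9.38, EN = 13, by the inverse law of cosines:
  cos(∠EDN) = (DE² + DN² - EN²) / (2·DE·DN)
  ∠EDN = 43.84°

Step 12: From ND = 9.38, NE = 13, DE = 5·√13, by the inverse law of cosines:
  cos(∠DNE) = (ND² + NE² - DE²) / (2·ND·NE)
  ∠DNE = 106.16°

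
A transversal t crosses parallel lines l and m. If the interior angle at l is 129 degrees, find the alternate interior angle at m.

Alternate interior angles lie on opposite sides of the transversal, between the parallel lines.
By the alternate interior angle theorem, they are equal: 129 degrees.

129 degrees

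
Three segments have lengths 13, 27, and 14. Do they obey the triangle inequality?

Check the triangle inequality: 13 + 14 = 27 ≤ 27.
Since the sum of two sides does not exceed the third, no triangle can be formed.

No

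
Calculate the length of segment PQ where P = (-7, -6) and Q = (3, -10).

d = sqrt((10)^2 + (-4)^2) = sqrt(116) = 2*sqrt(29)

2*sqrt(29)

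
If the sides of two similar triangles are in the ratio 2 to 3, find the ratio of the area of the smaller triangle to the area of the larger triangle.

Area scales with the square of linear dimensions. If every length is multiplied by 2/3, then the area is multiplied by (2/3)^2 = 4/9.
The area ratio is 4:9.

4:9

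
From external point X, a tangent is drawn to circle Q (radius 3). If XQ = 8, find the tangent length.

The tangent, radius, and line from the external point to the center form a right triangle.
The right angle is where the tangent meets the radius.
By the Pythagorean theorem: tangent² + 3² = 8²
tangent² = 64 - 9 = 55
tangent = sqrt(55)

sqrt(55)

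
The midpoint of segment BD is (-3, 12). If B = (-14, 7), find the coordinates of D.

Using the midpoint formula: M = ((x1 + x2)/2, (y1 + y2)/2)
We know M = (-3, 12) and B = (-14, 7)
For x: -3 = (-14 + x2)/2, so x2 = 2*-3 - -14 = 8
For y: 12 = (7 + y2)/2, so y2 = 2*12 - 7 = 17
D = (8, 17)

(8, 17)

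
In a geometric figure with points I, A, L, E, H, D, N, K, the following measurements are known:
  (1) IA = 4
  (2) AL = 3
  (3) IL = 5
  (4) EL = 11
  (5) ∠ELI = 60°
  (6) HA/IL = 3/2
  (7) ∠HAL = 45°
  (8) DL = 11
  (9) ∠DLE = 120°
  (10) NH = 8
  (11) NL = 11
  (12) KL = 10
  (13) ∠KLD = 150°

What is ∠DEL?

Step 1: By the law of cosines on triangle ELD: ED² = 11² + 11² − 2·11·11·cos(120°) = 363, so ED = 11·√3.
Step 2: By the inverse law of cosines on triangle DEL: cos(∠DEL) = ((11·√3)² + 11² − 11²) / (2·11·√3·11) = 363/419.16 = 0.866, so ∠DEL = 30°.

Therefore, the measure of angle ∠DEL = 30°.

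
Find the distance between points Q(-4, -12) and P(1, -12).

The horizontal distance is |1 - -4| = 5 and the vertical distance is |-12 - -12| = 0.
By the Pythagorean theorem, d = sqrt(5^2 + 0^2) = sqrt(25) = 5.

5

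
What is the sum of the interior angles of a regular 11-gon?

The sum of interior angles of an n-sided polygon is (n - 2) * 180.
For n = 11: (11 - 2) * 180 = 9 * 180 = 1620 degrees.

1620 degrees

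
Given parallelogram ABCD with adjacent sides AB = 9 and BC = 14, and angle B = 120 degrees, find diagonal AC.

Using the law of cosines:
d^2 = 9^2 + 14^2 - 2(9)(14)cos(120 degrees)
d^2 = 81 + 196 - 252*-1/2
d^2 = 403
d = sqrt(403)

sqrt(403)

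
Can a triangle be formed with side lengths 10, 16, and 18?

Yes.
The triangle inequality requires that the sum of any two sides exceeds the third.
Here 10 + 16 = 26 > 18, so the condition is met.

Yes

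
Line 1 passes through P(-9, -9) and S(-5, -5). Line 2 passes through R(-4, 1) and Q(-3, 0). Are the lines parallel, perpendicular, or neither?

Slope of line 1: m1 = (-5 - -9)/(-5 - -9) = 4/4 = 1
Slope of line 2: m2 = (0 - 1)/(-3 - -4) = -1/1 = -1
m1 * m2 = (1) * (-1) = -1 = -1, so the lines are perpendicular.

Perpendicular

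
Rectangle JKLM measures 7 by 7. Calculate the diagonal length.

d = sqrt(7^2 + 7^2) = sqrt(98) = 7*sqrt(2)

7*sqrt(2)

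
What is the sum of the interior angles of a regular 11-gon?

The sum of interior angles of an n-sided polygon is (n - 2) * 180.
For n = 11: (11 - 2) * 180 = 9 * 180 = 1620 degrees.

1620 degrees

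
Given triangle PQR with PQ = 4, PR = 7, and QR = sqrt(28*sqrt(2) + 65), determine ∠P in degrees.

cos(P) = (4² + 7² - (sqrt(28*sqrt(2) + 65))²) / (2 × 4 × 7) = -sqrt(2)/2, so P = arccos(-sqrt(2)/2) = 135°.

135°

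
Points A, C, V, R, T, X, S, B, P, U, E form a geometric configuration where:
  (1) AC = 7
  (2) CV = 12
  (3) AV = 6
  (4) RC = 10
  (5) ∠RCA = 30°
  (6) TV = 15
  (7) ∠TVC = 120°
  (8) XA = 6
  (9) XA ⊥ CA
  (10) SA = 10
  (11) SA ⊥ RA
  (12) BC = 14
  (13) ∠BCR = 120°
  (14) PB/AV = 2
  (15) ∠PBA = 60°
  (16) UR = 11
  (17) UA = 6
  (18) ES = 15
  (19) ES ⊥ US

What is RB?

Step 1: By the law of cosines on triangle RCB: RB² = 10² + 14² − 2·10·14·cos(120°) = 436, so RB = 2·√109.

Therefore, the length of RB = 2·√109.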